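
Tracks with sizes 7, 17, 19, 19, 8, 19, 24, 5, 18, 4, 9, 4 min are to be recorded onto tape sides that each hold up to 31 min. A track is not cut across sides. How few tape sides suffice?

Total = 24 + 19 + 19 + 19 + 18 + 17 + 9 + 8 + 7 + 5 + 4 + 4 = 153 min.
Lower bound: ⌈153/31⌉ = 5 tape sides.
Also, 6 tracks each exceed 31/2 min, and no two of those can share a side, so at least 6 tape sides are needed.
A packing using 6 tape sides:
  side 1: 24 + 7 = 31
  side 2: 19 + 9 = 28
  side 3: 19 + 8 + 4 = 31
  side 4: 19 + 5 + 4 = 28
  side 5: 18 = 18
  side 6: 17 = 17
This matches the lower bound, so 6 is optimal.

6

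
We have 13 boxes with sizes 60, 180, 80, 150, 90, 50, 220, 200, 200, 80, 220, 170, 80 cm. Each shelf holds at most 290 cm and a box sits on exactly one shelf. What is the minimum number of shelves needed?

7

Total = 220 + 220 + 200 + 200 + 180 + 170 + 150 + 90 + 80 + 80 + 80 + 60 + 50 = 1780 cm.
Lower bound: ⌈1780/290⌉ = 7 shelves.
A packing using 7 shelves:
  shelf 1: 220 + 60 = 280
  shelf 2: 220 + 50 = 270
  shelf 3: 200 + 90 = 290
  shelf 4: 200 + 80 = 280
  shelf 5: 180 + 80 = 260
  shelf 6: 170 + 80 = 250
  shelf 7: 150 = 150
This matches the lower bound, so 7 is optimal.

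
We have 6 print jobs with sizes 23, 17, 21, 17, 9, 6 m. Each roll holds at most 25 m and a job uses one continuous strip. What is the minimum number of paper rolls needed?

5

Total = 23 + 21 + 17 + 17 + 9 + 6 = 93 m.
Lower bound: ⌈93/25⌉ = 4 paper rolls.
A packing using 5 paper rolls:
  roll 1: 23 = 23
  roll 2: 21 = 21
  roll 3: 17 + 6 = 23
  roll 4: 17 = 17
  roll 5: 9 = 9
No arrangement into 4 paper rolls stays within capacity, so 5 is optimal.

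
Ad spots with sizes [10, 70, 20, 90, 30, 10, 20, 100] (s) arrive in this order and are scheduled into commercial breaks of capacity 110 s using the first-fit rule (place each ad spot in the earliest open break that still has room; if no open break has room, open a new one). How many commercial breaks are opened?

  10 → break 1 (new)  [load 10/110]
  70 → break 1  [load 80/110]
  20 → break 1  [load 100/110]
  90 → break 2 (new)  [load 90/110]
  30 → break 3 (new)  [load 30/110]
  10 → break 1  [load 110/110]
  20 → break 2  [load 110/110]
  100 → break 4 (new)  [load 100/110]
4 commercial breaks opened.

4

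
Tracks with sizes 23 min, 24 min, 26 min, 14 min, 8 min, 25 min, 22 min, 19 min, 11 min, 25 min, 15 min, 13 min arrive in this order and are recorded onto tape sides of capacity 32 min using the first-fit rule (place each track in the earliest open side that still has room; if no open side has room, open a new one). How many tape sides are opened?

9

  23 → side 1 (new)  [load 23/32]
  24 → side 2 (new)  [load 24/32]
  26 → side 3 (new)  [load 26/32]
  14 → side 4 (new)  [load 14/32]
  8 → side 1  [load 31/32]
  25 → side 5 (new)  [load 25/32]
  22 → side 6 (new)  [load 22/32]
  19 → side 7 (new)  [load 19/32]
  11 → side 4  [load 25/32]
  25 → side 8 (new)  [load 25/32]
  15 → side 9 (new)  [load 15/32]
  13 → side 7  [load 32/32]
9 tape sides opened.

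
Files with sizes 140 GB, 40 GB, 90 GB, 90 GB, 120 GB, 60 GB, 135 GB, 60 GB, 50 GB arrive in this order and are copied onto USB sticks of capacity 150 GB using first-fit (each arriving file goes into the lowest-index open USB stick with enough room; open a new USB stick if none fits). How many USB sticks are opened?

6

  140 → USB stick 1 (new)  [load 140/150]
  40 → USB stick 2 (new)  [load 40/150]
  90 → USB stick 2  [load 130/150]
  90 → USB stick 3 (new)  [load 90/150]
  120 → USB stick 4 (new)  [load 120/150]
  60 → USB stick 3  [load 150/150]
  135 → USB stick 5 (new)  [load 135/150]
  60 → USB stick 6 (new)  [load 60/150]
  50 → USB stick 6  [load 110/150]
6 USB sticks opened.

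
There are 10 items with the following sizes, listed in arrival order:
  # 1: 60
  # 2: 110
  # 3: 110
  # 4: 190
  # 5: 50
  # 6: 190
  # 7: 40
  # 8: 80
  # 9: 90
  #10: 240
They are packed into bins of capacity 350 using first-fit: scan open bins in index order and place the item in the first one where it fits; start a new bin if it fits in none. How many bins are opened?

4

  60 → bin 1 (new)  [load 60/350]
  110 → bin 1  [load 170/350]
  110 → bin 1  [load 280/350]
  190 → bin 2 (new)  [load 190/350]
  50 → bin 1  [load 330/350]
  190 → bin 3 (new)  [load 190/350]
  40 → bin 2  [load 230/350]
  80 → bin 2  [load 310/350]
  90 → bin 3  [load 280/350]
  240 → bin 4 (new)  [load 240/350]
4 bins opened.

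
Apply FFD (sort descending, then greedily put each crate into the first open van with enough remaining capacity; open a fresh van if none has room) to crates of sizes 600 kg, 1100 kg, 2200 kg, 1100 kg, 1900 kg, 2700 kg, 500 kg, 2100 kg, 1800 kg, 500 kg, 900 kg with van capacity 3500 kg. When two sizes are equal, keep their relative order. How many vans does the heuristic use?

5

Sorted descending: 2700, 2200, 2100, 1900, 1800, 1100, 1100, 900, 600, 500, 500.
  2700 → van 1 (new)  [load 2700/3500]
  2200 → van 2 (new)  [load 2200/3500]
  2100 → van 3 (new)  [load 2100/3500]
  1900 → van 4 (new)  [load 1900/3500]
  1800 → van 5 (new)  [load 1800/3500]
  1100 → van 2  [load 3300/3500]
  1100 → van 3  [load 3200/3500]
  900 → van 4  [load 2800/3500]
  600 → van 1  [load 3300/3500]
  500 → van 4  [load 3300/3500]
  500 → van 5  [load 2300/3500]
5 vans opened.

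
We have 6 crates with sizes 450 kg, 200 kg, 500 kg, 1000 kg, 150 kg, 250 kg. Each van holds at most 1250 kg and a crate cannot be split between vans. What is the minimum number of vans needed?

Total = 1000 + 500 + 450 + 250 + 200 + 150 = 2550 kg.
Lower bound: ⌈2550/1250⌉ = 3 vans.
A packing using 3 vans:
  van 1: 1000 + 250 = 1250
  van 2: 500 + 450 + 200 = 1150
  van 3: 150 = 150
This matches the lower bound, so 3 is optimal.

3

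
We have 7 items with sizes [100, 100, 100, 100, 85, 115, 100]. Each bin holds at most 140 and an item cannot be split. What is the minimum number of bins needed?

Total = 115 + 100 + 100 + 100 + 100 + 100 + 85 = 700.
Lower bound: ⌈700/140⌉ = 5 bins.
Also, 7 items each exceed 70, and no two of those can share a bin, so at least 7 bins are needed.
A packing using 7 bins:
  bin 1: 115 = 115
  bin 2: 100 = 100
  bin 3: 100 = 100
  bin 4: 100 = 100
  bin 5: 100 = 100
  bin 6: 100 = 100
  bin 7: 85 = 85
This matches the lower bound, so 7 is optimal.

7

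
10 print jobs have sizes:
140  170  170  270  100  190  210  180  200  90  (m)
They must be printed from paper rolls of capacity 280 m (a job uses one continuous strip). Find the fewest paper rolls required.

8

Total = 270 + 210 + 200 + 190 + 180 + 170 + 170 + 140 + 100 + 90 = 1720 m.
Lower bound: ⌈1720/280⌉ = 7 paper rolls.
A packing using 8 paper rolls:
  roll 1: 270 = 270
  roll 2: 210 = 210
  roll 3: 200 = 200
  roll 4: 190 + 90 = 280
  roll 5: 180 + 100 = 280
  roll 6: 170 = 170
  roll 7: 170 = 170
  roll 8: 140 = 140
No arrangement into 7 paper rolls stays within capacity, so 8 is optimal.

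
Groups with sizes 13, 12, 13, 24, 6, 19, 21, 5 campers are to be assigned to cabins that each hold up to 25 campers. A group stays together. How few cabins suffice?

Total = 24 + 21 + 19 + 13 + 13 + 12 + 6 + 5 = 113 campers.
Lower bound: ⌈113/25⌉ = 5 cabins.
A packing using 5 cabins:
  cabin 1: 24 = 24
  cabin 2: 21 = 21
  cabin 3: 19 + 6 = 25
  cabin 4: 13 + 12 = 25
  cabin 5: 13 + 5 = 18
This matches the lower bound, so 5 is optimal.

5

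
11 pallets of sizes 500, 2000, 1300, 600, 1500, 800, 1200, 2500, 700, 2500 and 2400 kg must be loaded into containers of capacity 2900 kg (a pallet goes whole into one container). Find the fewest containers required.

Total = 2500 + 2500 + 2400 + 2000 + 1500 + 1300 + 1200 + 800 + 700 + 600 + 500 = 16000 kg.
Lower bound: ⌈16000/2900⌉ = 6 containers.
A packing using 6 containers:
  container 1: 2500 = 2500
  container 2: 2500 = 2500
  container 3: 2400 + 500 = 2900
  container 4: 2000 + 800 = 2800
  container 5: 1500 + 1300 = 2800
  container 6: 1200 + 700 + 600 = 2500
This matches the lower bound, so 6 is optimal.

6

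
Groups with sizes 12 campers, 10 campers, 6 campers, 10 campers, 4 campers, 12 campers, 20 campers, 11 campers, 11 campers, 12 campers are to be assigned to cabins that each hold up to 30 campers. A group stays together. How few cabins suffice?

Total = 20 + 12 + 12 + 12 + 11 + 11 + 10 + 10 + 6 + 4 = 108 campers.
Lower bound: ⌈108/30⌉ = 4 cabins.
A packing using 4 cabins:
  cabin 1: 20 + 10 = 30
  cabin 2: 12 + 12 + 6 = 30
  cabin 3: 12 + 11 + 4 = 27
  cabin 4: 11 + 10 = 21
This matches the lower bound, so 4 is optimal.

4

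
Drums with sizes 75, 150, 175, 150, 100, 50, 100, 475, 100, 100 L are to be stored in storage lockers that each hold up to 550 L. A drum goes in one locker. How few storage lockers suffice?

Total = 475 + 175 + 150 + 150 + 100 + 100 + 100 + 100 + 75 + 50 = 1475 L.
Lower bound: ⌈1475/550⌉ = 3 storage lockers.
A packing using 3 storage lockers:
  locker 1: 475 + 75 = 550
  locker 2: 175 + 150 + 150 + 50 = 525
  locker 3: 100 + 100 + 100 + 100 = 400
This matches the lower bound, so 3 is optimal.

3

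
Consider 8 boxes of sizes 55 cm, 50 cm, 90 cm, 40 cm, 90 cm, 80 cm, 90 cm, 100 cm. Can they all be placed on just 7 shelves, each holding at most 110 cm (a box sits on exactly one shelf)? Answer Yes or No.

A valid assignment using 7 shelves:
  shelf 1: 100 = 100
  shelf 2: 90 = 90
  shelf 3: 90 = 90
  shelf 4: 90 = 90
  shelf 5: 80 = 80
  shelf 6: 55 + 50 = 105
  shelf 7: 40 = 40
Every load is within 110 cm, so 7 shelves suffice.

Yes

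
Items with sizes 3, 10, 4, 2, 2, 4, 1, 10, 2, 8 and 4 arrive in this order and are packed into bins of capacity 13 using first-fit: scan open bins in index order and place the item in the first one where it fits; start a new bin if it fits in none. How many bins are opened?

  3 → bin 1 (new)  [load 3/13]
  10 → bin 1  [load 13/13]
  4 → bin 2 (new)  [load 4/13]
  2 → bin 2  [load 6/13]
  2 → bin 2  [load 8/13]
  4 → bin 2  [load 12/13]
  1 → bin 2  [load 13/13]
  10 → bin 3 (new)  [load 10/13]
  2 → bin 3  [load 12/13]
  8 → bin 4 (new)  [load 8/13]
  4 → bin 4  [load 12/13]
4 bins opened.

4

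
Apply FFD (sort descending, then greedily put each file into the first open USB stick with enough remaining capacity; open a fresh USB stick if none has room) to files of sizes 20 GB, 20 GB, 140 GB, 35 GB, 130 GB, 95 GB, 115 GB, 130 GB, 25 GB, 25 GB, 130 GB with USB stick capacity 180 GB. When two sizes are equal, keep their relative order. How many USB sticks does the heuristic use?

6

Sorted descending: 140, 130, 130, 130, 115, 95, 35, 25, 25, 20, 20.
  140 → USB stick 1 (new)  [load 140/180]
  130 → USB stick 2 (new)  [load 130/180]
  130 → USB stick 3 (new)  [load 130/180]
  130 → USB stick 4 (new)  [load 130/180]
  115 → USB stick 5 (new)  [load 115/180]
  95 → USB stick 6 (new)  [load 95/180]
  35 → USB stick 1  [load 175/180]
  25 → USB stick 2  [load 155/180]
  25 → USB stick 2  [load 180/180]
  20 → USB stick 3  [load 150/180]
  20 → USB stick 3  [load 170/180]
6 USB sticks opened.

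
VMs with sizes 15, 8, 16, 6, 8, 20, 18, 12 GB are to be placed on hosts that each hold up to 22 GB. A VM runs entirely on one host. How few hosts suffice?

Total = 20 + 18 + 16 + 15 + 12 + 8 + 8 + 6 = 103 GB.
Lower bound: ⌈103/22⌉ = 5 hosts.
A packing using 6 hosts:
  host 1: 20 = 20
  host 2: 18 = 18
  host 3: 16 + 6 = 22
  host 4: 15 = 15
  host 5: 12 + 8 = 20
  host 6: 8 = 8
No arrangement into 5 hosts stays within capacity, so 6 is optimal.

6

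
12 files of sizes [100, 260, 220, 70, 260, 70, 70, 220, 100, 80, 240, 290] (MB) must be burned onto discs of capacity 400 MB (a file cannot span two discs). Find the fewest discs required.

Total = 290 + 260 + 260 + 240 + 220 + 220 + 100 + 100 + 80 + 70 + 70 + 70 = 1980 MB.
Lower bound: ⌈1980/400⌉ = 5 discs.
Also, 6 files each exceed 200 MB, and no two of those can share a disc, so at least 6 discs are needed.
A packing using 6 discs:
  disc 1: 290 + 100 = 390
  disc 2: 260 + 100 = 360
  disc 3: 260 + 80 = 340
  disc 4: 240 + 70 + 70 = 380
  disc 5: 220 + 70 = 290
  disc 6: 220 = 220
This matches the lower bound, so 6 is optimal.

6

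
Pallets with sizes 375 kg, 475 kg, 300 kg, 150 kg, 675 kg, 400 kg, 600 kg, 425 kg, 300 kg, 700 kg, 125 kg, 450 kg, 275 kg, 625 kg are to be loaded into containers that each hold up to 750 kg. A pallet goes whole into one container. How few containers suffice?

Total = 700 + 675 + 625 + 600 + 475 + 450 + 425 + 400 + 375 + 300 + 300 + 275 + 150 + 125 = 5875 kg.
Lower bound: ⌈5875/750⌉ = 8 containers.
A packing using 9 containers:
  container 1: 700 = 700
  container 2: 675 = 675
  container 3: 625 + 125 = 750
  container 4: 600 + 150 = 750
  container 5: 475 + 275 = 750
  container 6: 450 + 300 = 750
  container 7: 425 + 300 = 725
  container 8: 400 = 400
  container 9: 375 = 375
No arrangement into 8 containers stays within capacity, so 9 is optimal.

9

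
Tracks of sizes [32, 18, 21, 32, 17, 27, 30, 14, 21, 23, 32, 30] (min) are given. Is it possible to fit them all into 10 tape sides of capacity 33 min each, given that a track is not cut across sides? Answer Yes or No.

No

Total = 297 min; ⌈297/33⌉ = 9.
11 tracks each exceed half the capacity and cannot share a side, forcing at least 11 tape sides.
At least 11 tape sides are required, but only 10 are allowed.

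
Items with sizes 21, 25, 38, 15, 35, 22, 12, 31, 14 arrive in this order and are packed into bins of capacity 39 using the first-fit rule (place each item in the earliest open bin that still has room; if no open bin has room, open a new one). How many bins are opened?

6

  21 → bin 1 (new)  [load 21/39]
  25 → bin 2 (new)  [load 25/39]
  38 → bin 3 (new)  [load 38/39]
  15 → bin 1  [load 36/39]
  35 → bin 4 (new)  [load 35/39]
  22 → bin 5 (new)  [load 22/39]
  12 → bin 2  [load 37/39]
  31 → bin 6 (new)  [load 31/39]
  14 → bin 5  [load 36/39]
6 bins opened.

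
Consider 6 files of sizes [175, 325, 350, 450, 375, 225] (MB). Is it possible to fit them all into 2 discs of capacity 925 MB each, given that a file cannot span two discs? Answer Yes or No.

Total = 1900 MB; ⌈1900/925⌉ = 3.
At least 3 discs are required, but only 2 are allowed.

No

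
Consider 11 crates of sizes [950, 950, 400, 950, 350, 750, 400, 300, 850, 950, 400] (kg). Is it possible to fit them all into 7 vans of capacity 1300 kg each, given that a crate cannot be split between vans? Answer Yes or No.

A valid assignment using 7 vans:
  van 1: 950 + 350 = 1300
  van 2: 950 + 300 = 1250
  van 3: 950 = 950
  van 4: 950 = 950
  van 5: 850 + 400 = 1250
  van 6: 750 + 400 = 1150
  van 7: 400 = 400
Every load is within 1300 kg, so 7 vans suffice.

Yes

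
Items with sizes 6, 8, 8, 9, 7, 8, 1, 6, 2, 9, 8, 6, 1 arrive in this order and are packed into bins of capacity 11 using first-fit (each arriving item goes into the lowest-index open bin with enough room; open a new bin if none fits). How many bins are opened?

  6 → bin 1 (new)  [load 6/11]
  8 → bin 2 (new)  [load 8/11]
  8 → bin 3 (new)  [load 8/11]
  9 → bin 4 (new)  [load 9/11]
  7 → bin 5 (new)  [load 7/11]
  8 → bin 6 (new)  [load 8/11]
  1 → bin 1  [load 7/11]
  6 → bin 7 (new)  [load 6/11]
  2 → bin 1  [load 9/11]
  9 → bin 8 (new)  [load 9/11]
  8 → bin 9 (new)  [load 8/11]
  6 → bin 10 (new)  [load 6/11]
  1 → bin 1  [load 10/11]
10 bins opened.

10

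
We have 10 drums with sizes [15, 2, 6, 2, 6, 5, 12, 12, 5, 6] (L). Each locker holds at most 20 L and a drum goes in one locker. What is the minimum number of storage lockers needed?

Total = 15 + 12 + 12 + 6 + 6 + 6 + 5 + 5 + 2 + 2 = 71 L.
Lower bound: ⌈71/20⌉ = 4 storage lockers.
A packing using 4 storage lockers:
  locker 1: 15 + 5 = 20
  locker 2: 12 + 6 + 2 = 20
  locker 3: 12 + 6 + 2 = 20
  locker 4: 6 + 5 = 11
This matches the lower bound, so 4 is optimal.

4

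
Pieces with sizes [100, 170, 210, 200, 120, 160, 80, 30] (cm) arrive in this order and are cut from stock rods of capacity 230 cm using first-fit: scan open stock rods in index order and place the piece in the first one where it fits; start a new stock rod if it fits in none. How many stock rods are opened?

6

  100 → stock rod 1 (new)  [load 100/230]
  170 → stock rod 2 (new)  [load 170/230]
  210 → stock rod 3 (new)  [load 210/230]
  200 → stock rod 4 (new)  [load 200/230]
  120 → stock rod 1  [load 220/230]
  160 → stock rod 5 (new)  [load 160/230]
  80 → stock rod 6 (new)  [load 80/230]
  30 → stock rod 2  [load 200/230]
6 stock rods opened.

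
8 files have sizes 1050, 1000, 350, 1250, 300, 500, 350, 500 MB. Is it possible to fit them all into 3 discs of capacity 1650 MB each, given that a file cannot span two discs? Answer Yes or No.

Total = 5300 MB; ⌈5300/1650⌉ = 4.
At least 4 discs are required, but only 3 are allowed.

No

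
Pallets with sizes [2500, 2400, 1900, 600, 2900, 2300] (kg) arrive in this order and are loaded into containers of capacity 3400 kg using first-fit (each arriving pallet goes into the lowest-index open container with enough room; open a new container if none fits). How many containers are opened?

5

  2500 → container 1 (new)  [load 2500/3400]
  2400 → container 2 (new)  [load 2400/3400]
  1900 → container 3 (new)  [load 1900/3400]
  600 → container 1  [load 3100/3400]
  2900 → container 4 (new)  [load 2900/3400]
  2300 → container 5 (new)  [load 2300/3400]
5 containers opened.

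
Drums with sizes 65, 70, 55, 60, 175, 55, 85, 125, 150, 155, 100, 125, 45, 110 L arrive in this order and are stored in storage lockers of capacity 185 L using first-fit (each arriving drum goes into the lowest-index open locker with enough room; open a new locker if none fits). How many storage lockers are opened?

9

  65 → locker 1 (new)  [load 65/185]
  70 → locker 1  [load 135/185]
  55 → locker 2 (new)  [load 55/185]
  60 → locker 2  [load 115/185]
  175 → locker 3 (new)  [load 175/185]
  55 → locker 2  [load 170/185]
  85 → locker 4 (new)  [load 85/185]
  125 → locker 5 (new)  [load 125/185]
  150 → locker 6 (new)  [load 150/185]
  155 → locker 7 (new)  [load 155/185]
  100 → locker 4  [load 185/185]
  125 → locker 8 (new)  [load 125/185]
  45 → locker 1  [load 180/185]
  110 → locker 9 (new)  [load 110/185]
9 storage lockers opened.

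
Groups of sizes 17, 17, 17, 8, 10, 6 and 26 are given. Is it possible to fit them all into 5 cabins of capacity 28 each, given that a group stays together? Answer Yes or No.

A valid assignment using 4 cabins:
  cabin 1: 26 = 26
  cabin 2: 17 + 10 = 27
  cabin 3: 17 + 8 = 25
  cabin 4: 17 + 6 = 23
That uses only 4 ≤ 5, so 5 cabins are enough.

Yes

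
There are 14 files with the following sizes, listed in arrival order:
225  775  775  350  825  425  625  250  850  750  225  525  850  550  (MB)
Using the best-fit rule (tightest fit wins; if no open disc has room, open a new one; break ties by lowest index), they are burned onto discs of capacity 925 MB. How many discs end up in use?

11

  225 → disc 1 (new)  [load 225/925]
  775 → disc 2 (new)  [load 775/925]
  775 → disc 3 (new)  [load 775/925]
  350 → disc 1  [load 575/925]
  825 → disc 4 (new)  [load 825/925]
  425 → disc 5 (new)  [load 425/925]
  625 → disc 6 (new)  [load 625/925]
  250 → disc 6  [load 875/925]
  850 → disc 7 (new)  [load 850/925]
  750 → disc 8 (new)  [load 750/925]
  225 → disc 1  [load 800/925]
  525 → disc 9 (new)  [load 525/925]
  850 → disc 10 (new)  [load 850/925]
  550 → disc 11 (new)  [load 550/925]
11 discs opened.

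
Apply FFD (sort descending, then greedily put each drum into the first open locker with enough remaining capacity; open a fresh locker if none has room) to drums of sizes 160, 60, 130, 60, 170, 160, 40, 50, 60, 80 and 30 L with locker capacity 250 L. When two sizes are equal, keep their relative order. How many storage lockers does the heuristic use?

5

Sorted descending: 170, 160, 160, 130, 80, 60, 60, 60, 50, 40, 30.
  170 → locker 1 (new)  [load 170/250]
  160 → locker 2 (new)  [load 160/250]
  160 → locker 3 (new)  [load 160/250]
  130 → locker 4 (new)  [load 130/250]
  80 → locker 1  [load 250/250]
  60 → locker 2  [load 220/250]
  60 → locker 3  [load 220/250]
  60 → locker 4  [load 190/250]
  50 → locker 4  [load 240/250]
  40 → locker 5 (new)  [load 40/250]
  30 → locker 2  [load 250/250]
5 storage lockers opened.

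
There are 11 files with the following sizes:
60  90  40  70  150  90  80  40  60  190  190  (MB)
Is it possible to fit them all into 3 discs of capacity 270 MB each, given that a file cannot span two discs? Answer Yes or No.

Total = 1060 MB; ⌈1060/270⌉ = 4.
At least 4 discs are required, but only 3 are allowed.

No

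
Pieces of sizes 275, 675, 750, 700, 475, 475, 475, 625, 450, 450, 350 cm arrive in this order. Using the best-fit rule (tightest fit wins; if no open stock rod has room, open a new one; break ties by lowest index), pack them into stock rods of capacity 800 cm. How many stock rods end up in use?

9

  275 → stock rod 1 (new)  [load 275/800]
  675 → stock rod 2 (new)  [load 675/800]
  750 → stock rod 3 (new)  [load 750/800]
  700 → stock rod 4 (new)  [load 700/800]
  475 → stock rod 1  [load 750/800]
  475 → stock rod 5 (new)  [load 475/800]
  475 → stock rod 6 (new)  [load 475/800]
  625 → stock rod 7 (new)  [load 625/800]
  450 → stock rod 8 (new)  [load 450/800]
  450 → stock rod 9 (new)  [load 450/800]
  350 → stock rod 8  [load 800/800]
9 stock rods opened.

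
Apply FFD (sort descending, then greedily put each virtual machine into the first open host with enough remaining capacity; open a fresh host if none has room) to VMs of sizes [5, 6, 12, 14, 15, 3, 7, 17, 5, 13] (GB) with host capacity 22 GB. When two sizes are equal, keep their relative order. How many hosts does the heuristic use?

5

Sorted descending: 17, 15, 14, 13, 12, 7, 6, 5, 5, 3.
  17 → host 1 (new)  [load 17/22]
  15 → host 2 (new)  [load 15/22]
  14 → host 3 (new)  [load 14/22]
  13 → host 4 (new)  [load 13/22]
  12 → host 5 (new)  [load 12/22]
  7 → host 2  [load 22/22]
  6 → host 3  [load 20/22]
  5 → host 1  [load 22/22]
  5 → host 4  [load 18/22]
  3 → host 4  [load 21/22]
5 hosts opened.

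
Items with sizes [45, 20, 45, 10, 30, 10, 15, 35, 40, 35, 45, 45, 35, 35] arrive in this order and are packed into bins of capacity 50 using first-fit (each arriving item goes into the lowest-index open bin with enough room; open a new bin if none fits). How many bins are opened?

11

  45 → bin 1 (new)  [load 45/50]
  20 → bin 2 (new)  [load 20/50]
  45 → bin 3 (new)  [load 45/50]
  10 → bin 2  [load 30/50]
  30 → bin 4 (new)  [load 30/50]
  10 → bin 2  [load 40/50]
  15 → bin 4  [load 45/50]
  35 → bin 5 (new)  [load 35/50]
  40 → bin 6 (new)  [load 40/50]
  35 → bin 7 (new)  [load 35/50]
  45 → bin 8 (new)  [load 45/50]
  45 → bin 9 (new)  [load 45/50]
  35 → bin 10 (new)  [load 35/50]
  35 → bin 11 (new)  [load 35/50]
11 bins opened.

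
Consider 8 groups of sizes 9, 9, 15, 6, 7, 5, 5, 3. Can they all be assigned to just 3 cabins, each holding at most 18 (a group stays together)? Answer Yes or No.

Total = 59; ⌈59/18⌉ = 4.
At least 4 cabins are required, but only 3 are allowed.

No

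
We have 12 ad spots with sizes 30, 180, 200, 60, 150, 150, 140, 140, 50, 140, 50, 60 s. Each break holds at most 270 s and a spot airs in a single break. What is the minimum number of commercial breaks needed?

7

Total = 200 + 180 + 150 + 150 + 140 + 140 + 140 + 60 + 60 + 50 + 50 + 30 = 1350 s.
Lower bound: ⌈1350/270⌉ = 5 commercial breaks.
Also, 7 ad spots each exceed 135 s, and no two of those can share a break, so at least 7 commercial breaks are needed.
A packing using 7 commercial breaks:
  break 1: 200 + 60 = 260
  break 2: 180 + 60 + 30 = 270
  break 3: 150 + 50 + 50 = 250
  break 4: 150 = 150
  break 5: 140 = 140
  break 6: 140 = 140
  break 7: 140 = 140
This matches the lower bound, so 7 is optimal.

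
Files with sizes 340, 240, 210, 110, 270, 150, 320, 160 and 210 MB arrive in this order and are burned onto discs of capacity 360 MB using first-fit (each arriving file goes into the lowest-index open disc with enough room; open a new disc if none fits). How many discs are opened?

  340 → disc 1 (new)  [load 340/360]
  240 → disc 2 (new)  [load 240/360]
  210 → disc 3 (new)  [load 210/360]
  110 → disc 2  [load 350/360]
  270 → disc 4 (new)  [load 270/360]
  150 → disc 3  [load 360/360]
  320 → disc 5 (new)  [load 320/360]
  160 → disc 6 (new)  [load 160/360]
  210 → disc 7 (new)  [load 210/360]
7 discs opened.

7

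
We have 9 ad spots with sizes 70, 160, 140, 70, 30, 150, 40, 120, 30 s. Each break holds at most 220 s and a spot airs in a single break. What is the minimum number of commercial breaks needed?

Total = 160 + 150 + 140 + 120 + 70 + 70 + 40 + 30 + 30 = 810 s.
Lower bound: ⌈810/220⌉ = 4 commercial breaks.
A packing using 4 commercial breaks:
  break 1: 160 + 40 = 200
  break 2: 150 + 70 = 220
  break 3: 140 + 70 = 210
  break 4: 120 + 30 + 30 = 180
This matches the lower bound, so 4 is optimal.

4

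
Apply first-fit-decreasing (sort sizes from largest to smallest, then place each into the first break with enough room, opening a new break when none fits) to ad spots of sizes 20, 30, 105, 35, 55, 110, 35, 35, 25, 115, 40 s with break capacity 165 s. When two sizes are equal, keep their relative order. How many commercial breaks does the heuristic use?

4

Sorted descending: 115, 110, 105, 55, 40, 35, 35, 35, 30, 25, 20.
  115 → break 1 (new)  [load 115/165]
  110 → break 2 (new)  [load 110/165]
  105 → break 3 (new)  [load 105/165]
  55 → break 2  [load 165/165]
  40 → break 1  [load 155/165]
  35 → break 3  [load 140/165]
  35 → break 4 (new)  [load 35/165]
  35 → break 4  [load 70/165]
  30 → break 4  [load 100/165]
  25 → break 3  [load 165/165]
  20 → break 4  [load 120/165]
4 commercial breaks opened.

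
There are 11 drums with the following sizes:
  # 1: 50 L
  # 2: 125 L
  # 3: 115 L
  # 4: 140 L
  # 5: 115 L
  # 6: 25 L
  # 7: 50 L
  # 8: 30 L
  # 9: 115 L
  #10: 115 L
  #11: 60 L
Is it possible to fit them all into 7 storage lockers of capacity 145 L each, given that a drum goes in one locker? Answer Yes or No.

No

Total = 940 L; ⌈940/145⌉ = 7.
The bound of 7 does not rule out 7, but exhaustive search shows no assignment into 7 storage lockers of capacity 145 L exists — the minimum is 8.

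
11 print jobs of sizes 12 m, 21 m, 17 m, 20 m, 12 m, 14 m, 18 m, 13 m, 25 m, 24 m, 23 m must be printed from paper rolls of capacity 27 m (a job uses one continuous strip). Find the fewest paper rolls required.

9

Total = 25 + 24 + 23 + 21 + 20 + 18 + 17 + 14 + 13 + 12 + 12 = 199 m.
Lower bound: ⌈199/27⌉ = 8 paper rolls.
A packing using 9 paper rolls:
  roll 1: 25 = 25
  roll 2: 24 = 24
  roll 3: 23 = 23
  roll 4: 21 = 21
  roll 5: 20 = 20
  roll 6: 18 = 18
  roll 7: 17 = 17
  roll 8: 14 + 13 = 27
  roll 9: 12 + 12 = 24
No arrangement into 8 paper rolls stays within capacity, so 9 is optimal.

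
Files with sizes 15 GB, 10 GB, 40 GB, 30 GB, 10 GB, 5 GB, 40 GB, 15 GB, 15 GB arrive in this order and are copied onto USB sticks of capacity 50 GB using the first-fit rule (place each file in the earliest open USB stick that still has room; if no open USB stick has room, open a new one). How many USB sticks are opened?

  15 → USB stick 1 (new)  [load 15/50]
  10 → USB stick 1  [load 25/50]
  40 → USB stick 2 (new)  [load 40/50]
  30 → USB stick 3 (new)  [load 30/50]
  10 → USB stick 1  [load 35/50]
  5 → USB stick 1  [load 40/50]
  40 → USB stick 4 (new)  [load 40/50]
  15 → USB stick 3  [load 45/50]
  15 → USB stick 5 (new)  [load 15/50]
5 USB sticks opened.

5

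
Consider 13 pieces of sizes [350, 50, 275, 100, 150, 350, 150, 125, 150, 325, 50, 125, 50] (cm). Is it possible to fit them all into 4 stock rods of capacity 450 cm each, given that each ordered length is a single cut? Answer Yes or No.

No

Total = 2250 cm; ⌈2250/450⌉ = 5.
At least 5 stock rods are required, but only 4 are allowed.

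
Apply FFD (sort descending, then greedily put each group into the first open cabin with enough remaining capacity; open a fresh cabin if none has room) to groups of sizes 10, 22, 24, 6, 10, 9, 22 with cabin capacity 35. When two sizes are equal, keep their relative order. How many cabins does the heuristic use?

Sorted descending: 24, 22, 22, 10, 10, 9, 6.
  24 → cabin 1 (new)  [load 24/35]
  22 → cabin 2 (new)  [load 22/35]
  22 → cabin 3 (new)  [load 22/35]
  10 → cabin 1  [load 34/35]
  10 → cabin 2  [load 32/35]
  9 → cabin 3  [load 31/35]
  6 → cabin 4 (new)  [load 6/35]
4 cabins opened.

4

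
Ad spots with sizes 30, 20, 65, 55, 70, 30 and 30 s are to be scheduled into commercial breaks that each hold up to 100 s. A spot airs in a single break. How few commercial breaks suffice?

4

Total = 70 + 65 + 55 + 30 + 30 + 30 + 20 = 300 s.
Lower bound: ⌈300/100⌉ = 3 commercial breaks.
A packing using 4 commercial breaks:
  break 1: 70 + 30 = 100
  break 2: 65 + 30 = 95
  break 3: 55 + 30 = 85
  break 4: 20 = 20
No arrangement into 3 commercial breaks stays within capacity, so 4 is optimal.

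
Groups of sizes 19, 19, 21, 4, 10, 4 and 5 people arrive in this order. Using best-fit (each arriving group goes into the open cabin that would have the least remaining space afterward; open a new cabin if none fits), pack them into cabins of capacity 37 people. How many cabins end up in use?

3

  19 → cabin 1 (new)  [load 19/37]
  19 → cabin 2 (new)  [load 19/37]
  21 → cabin 3 (new)  [load 21/37]
  4 → cabin 3  [load 25/37]
  10 → cabin 3  [load 35/37]
  4 → cabin 1  [load 23/37]
  5 → cabin 1  [load 28/37]
3 cabins opened.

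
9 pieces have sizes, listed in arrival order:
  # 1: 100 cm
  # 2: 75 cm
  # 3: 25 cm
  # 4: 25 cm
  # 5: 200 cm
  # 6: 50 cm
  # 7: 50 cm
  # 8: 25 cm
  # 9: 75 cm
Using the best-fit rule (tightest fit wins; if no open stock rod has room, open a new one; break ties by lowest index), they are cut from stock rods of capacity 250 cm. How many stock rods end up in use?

3

  100 → stock rod 1 (new)  [load 100/250]
  75 → stock rod 1  [load 175/250]
  25 → stock rod 1  [load 200/250]
  25 → stock rod 1  [load 225/250]
  200 → stock rod 2 (new)  [load 200/250]
  50 → stock rod 2  [load 250/250]
  50 → stock rod 3 (new)  [load 50/250]
  25 → stock rod 1  [load 250/250]
  75 → stock rod 3  [load 125/250]
3 stock rods opened.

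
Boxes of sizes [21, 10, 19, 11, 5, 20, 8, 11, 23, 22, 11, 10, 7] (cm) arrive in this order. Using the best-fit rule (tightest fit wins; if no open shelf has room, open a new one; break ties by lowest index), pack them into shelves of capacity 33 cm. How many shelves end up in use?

  21 → shelf 1 (new)  [load 21/33]
  10 → shelf 1  [load 31/33]
  19 → shelf 2 (new)  [load 19/33]
  11 → shelf 2  [load 30/33]
  5 → shelf 3 (new)  [load 5/33]
  20 → shelf 3  [load 25/33]
  8 → shelf 3  [load 33/33]
  11 → shelf 4 (new)  [load 11/33]
  23 → shelf 5 (new)  [load 23/33]
  22 → shelf 4  [load 33/33]
  11 → shelf 6 (new)  [load 11/33]
  10 → shelf 5  [load 33/33]
  7 → shelf 6  [load 18/33]
6 shelves opened.

6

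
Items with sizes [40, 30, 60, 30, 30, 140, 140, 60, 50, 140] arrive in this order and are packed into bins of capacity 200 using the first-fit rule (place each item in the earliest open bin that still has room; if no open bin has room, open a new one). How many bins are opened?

  40 → bin 1 (new)  [load 40/200]
  30 → bin 1  [load 70/200]
  60 → bin 1  [load 130/200]
  30 → bin 1  [load 160/200]
  30 → bin 1  [load 190/200]
  140 → bin 2 (new)  [load 140/200]
  140 → bin 3 (new)  [load 140/200]
  60 → bin 2  [load 200/200]
  50 → bin 3  [load 190/200]
  140 → bin 4 (new)  [load 140/200]
4 bins opened.

4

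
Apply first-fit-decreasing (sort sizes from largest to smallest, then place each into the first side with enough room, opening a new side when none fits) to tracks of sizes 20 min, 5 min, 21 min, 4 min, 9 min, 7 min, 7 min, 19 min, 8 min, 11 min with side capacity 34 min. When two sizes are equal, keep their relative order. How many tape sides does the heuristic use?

4

Sorted descending: 21, 20, 19, 11, 9, 8, 7, 7, 5, 4.
  21 → side 1 (new)  [load 21/34]
  20 → side 2 (new)  [load 20/34]
  19 → side 3 (new)  [load 19/34]
  11 → side 1  [load 32/34]
  9 → side 2  [load 29/34]
  8 → side 3  [load 27/34]
  7 → side 3  [load 34/34]
  7 → side 4 (new)  [load 7/34]
  5 → side 2  [load 34/34]
  4 → side 4  [load 11/34]
4 tape sides opened.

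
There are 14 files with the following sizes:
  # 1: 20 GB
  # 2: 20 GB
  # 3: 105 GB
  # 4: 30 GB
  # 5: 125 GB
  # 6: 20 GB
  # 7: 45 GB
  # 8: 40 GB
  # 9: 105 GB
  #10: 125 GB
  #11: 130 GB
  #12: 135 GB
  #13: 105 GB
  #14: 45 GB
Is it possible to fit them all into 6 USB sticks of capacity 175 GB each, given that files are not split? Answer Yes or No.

Total = 1050 GB; ⌈1050/175⌉ = 6.
7 files each exceed half the capacity and cannot share a USB stick, forcing at least 7 USB sticks.
At least 7 USB sticks are required, but only 6 are allowed.

No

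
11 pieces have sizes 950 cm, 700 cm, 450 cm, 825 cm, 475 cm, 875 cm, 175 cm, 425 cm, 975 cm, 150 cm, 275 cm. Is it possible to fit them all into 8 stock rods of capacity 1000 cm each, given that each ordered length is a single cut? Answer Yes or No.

A valid assignment using 7 stock rods:
  stock rod 1: 975 = 975
  stock rod 2: 950 = 950
  stock rod 3: 875 = 875
  stock rod 4: 825 + 175 = 1000
  stock rod 5: 700 + 275 = 975
  stock rod 6: 475 + 450 = 925
  stock rod 7: 425 + 150 = 575
That uses only 7 ≤ 8, so 8 stock rods are enough.

Yes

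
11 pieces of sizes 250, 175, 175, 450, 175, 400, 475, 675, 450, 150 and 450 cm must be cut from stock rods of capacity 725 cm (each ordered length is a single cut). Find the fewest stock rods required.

Total = 675 + 475 + 450 + 450 + 450 + 400 + 250 + 175 + 175 + 175 + 150 = 3825 cm.
Lower bound: ⌈3825/725⌉ = 6 stock rods.
A packing using 6 stock rods:
  stock rod 1: 675 = 675
  stock rod 2: 475 + 250 = 725
  stock rod 3: 450 + 175 = 625
  stock rod 4: 450 + 175 = 625
  stock rod 5: 450 + 175 = 625
  stock rod 6: 400 + 150 = 550
This matches the lower bound, so 6 is optimal.

6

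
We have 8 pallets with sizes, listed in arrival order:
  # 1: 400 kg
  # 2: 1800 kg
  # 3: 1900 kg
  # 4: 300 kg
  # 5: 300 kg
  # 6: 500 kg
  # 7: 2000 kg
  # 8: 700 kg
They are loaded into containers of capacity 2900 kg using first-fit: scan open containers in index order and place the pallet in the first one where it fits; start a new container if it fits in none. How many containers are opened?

3

  400 → container 1 (new)  [load 400/2900]
  1800 → container 1  [load 2200/2900]
  1900 → container 2 (new)  [load 1900/2900]
  300 → container 1  [load 2500/2900]
  300 → container 1  [load 2800/2900]
  500 → container 2  [load 2400/2900]
  2000 → container 3 (new)  [load 2000/2900]
  700 → container 3  [load 2700/2900]
3 containers opened.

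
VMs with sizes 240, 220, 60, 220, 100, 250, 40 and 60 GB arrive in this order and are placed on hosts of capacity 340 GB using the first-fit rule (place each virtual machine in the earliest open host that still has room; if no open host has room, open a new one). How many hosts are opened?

4

  240 → host 1 (new)  [load 240/340]
  220 → host 2 (new)  [load 220/340]
  60 → host 1  [load 300/340]
  220 → host 3 (new)  [load 220/340]
  100 → host 2  [load 320/340]
  250 → host 4 (new)  [load 250/340]
  40 → host 1  [load 340/340]
  60 → host 3  [load 280/340]
4 hosts opened.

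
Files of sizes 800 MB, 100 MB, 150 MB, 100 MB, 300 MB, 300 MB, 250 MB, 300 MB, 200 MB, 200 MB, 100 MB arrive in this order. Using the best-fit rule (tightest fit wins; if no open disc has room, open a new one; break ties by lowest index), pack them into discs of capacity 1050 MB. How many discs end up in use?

  800 → disc 1 (new)  [load 800/1050]
  100 → disc 1  [load 900/1050]
  150 → disc 1  [load 1050/1050]
  100 → disc 2 (new)  [load 100/1050]
  300 → disc 2  [load 400/1050]
  300 → disc 2  [load 700/1050]
  250 → disc 2  [load 950/1050]
  300 → disc 3 (new)  [load 300/1050]
  200 → disc 3  [load 500/1050]
  200 → disc 3  [load 700/1050]
  100 → disc 2  [load 1050/1050]
3 discs opened.

3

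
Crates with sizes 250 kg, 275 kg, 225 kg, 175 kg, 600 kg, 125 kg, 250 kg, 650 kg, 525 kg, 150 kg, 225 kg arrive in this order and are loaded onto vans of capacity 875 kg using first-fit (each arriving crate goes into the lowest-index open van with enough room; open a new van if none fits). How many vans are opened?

5

  250 → van 1 (new)  [load 250/875]
  275 → van 1  [load 525/875]
  225 → van 1  [load 750/875]
  175 → van 2 (new)  [load 175/875]
  600 → van 2  [load 775/875]
  125 → van 1  [load 875/875]
  250 → van 3 (new)  [load 250/875]
  650 → van 4 (new)  [load 650/875]
  525 → van 3  [load 775/875]
  150 → van 4  [load 800/875]
  225 → van 5 (new)  [load 225/875]
5 vans opened.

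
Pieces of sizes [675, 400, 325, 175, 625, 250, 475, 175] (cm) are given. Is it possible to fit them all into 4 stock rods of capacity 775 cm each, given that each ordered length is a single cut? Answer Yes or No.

No

Total = 3100 cm; ⌈3100/775⌉ = 4.
The bound of 4 does not rule out 4, but exhaustive search shows no assignment into 4 stock rods of capacity 775 cm exists — the minimum is 5.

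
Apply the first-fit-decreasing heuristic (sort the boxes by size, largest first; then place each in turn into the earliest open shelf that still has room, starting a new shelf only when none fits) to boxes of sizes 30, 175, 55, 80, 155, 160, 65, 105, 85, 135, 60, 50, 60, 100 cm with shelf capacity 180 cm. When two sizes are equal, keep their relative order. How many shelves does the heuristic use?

Sorted descending: 175, 160, 155, 135, 105, 100, 85, 80, 65, 60, 60, 55, 50, 30.
  175 → shelf 1 (new)  [load 175/180]
  160 → shelf 2 (new)  [load 160/180]
  155 → shelf 3 (new)  [load 155/180]
  135 → shelf 4 (new)  [load 135/180]
  105 → shelf 5 (new)  [load 105/180]
  100 → shelf 6 (new)  [load 100/180]
  85 → shelf 7 (new)  [load 85/180]
  80 → shelf 6  [load 180/180]
  65 → shelf 5  [load 170/180]
  60 → shelf 7  [load 145/180]
  60 → shelf 8 (new)  [load 60/180]
  55 → shelf 8  [load 115/180]
  50 → shelf 8  [load 165/180]
  30 → shelf 4  [load 165/180]
8 shelves opened.

8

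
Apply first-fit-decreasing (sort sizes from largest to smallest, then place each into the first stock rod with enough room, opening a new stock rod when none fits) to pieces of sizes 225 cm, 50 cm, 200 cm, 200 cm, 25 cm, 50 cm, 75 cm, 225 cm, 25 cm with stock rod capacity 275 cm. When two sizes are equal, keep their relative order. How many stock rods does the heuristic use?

4

Sorted descending: 225, 225, 200, 200, 75, 50, 50, 25, 25.
  225 → stock rod 1 (new)  [load 225/275]
  225 → stock rod 2 (new)  [load 225/275]
  200 → stock rod 3 (new)  [load 200/275]
  200 → stock rod 4 (new)  [load 200/275]
  75 → stock rod 3  [load 275/275]
  50 → stock rod 1  [load 275/275]
  50 → stock rod 2  [load 275/275]
  25 → stock rod 4  [load 225/275]
  25 → stock rod 4  [load 250/275]
4 stock rods opened.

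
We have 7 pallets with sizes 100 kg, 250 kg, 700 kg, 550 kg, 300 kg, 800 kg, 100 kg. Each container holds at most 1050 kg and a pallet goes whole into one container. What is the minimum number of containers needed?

3

Total = 800 + 700 + 550 + 300 + 250 + 100 + 100 = 2800 kg.
Lower bound: ⌈2800/1050⌉ = 3 containers.
A packing using 3 containers:
  container 1: 800 + 250 = 1050
  container 2: 700 + 300 = 1000
  container 3: 550 + 100 + 100 = 750
This matches the lower bound, so 3 is optimal.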